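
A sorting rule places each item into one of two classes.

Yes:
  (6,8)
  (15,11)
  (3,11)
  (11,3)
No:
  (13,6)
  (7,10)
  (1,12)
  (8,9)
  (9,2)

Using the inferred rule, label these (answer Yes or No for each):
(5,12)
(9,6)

No, No

The common property of the 'Yes' items is: sum is even. No 'No' item has it.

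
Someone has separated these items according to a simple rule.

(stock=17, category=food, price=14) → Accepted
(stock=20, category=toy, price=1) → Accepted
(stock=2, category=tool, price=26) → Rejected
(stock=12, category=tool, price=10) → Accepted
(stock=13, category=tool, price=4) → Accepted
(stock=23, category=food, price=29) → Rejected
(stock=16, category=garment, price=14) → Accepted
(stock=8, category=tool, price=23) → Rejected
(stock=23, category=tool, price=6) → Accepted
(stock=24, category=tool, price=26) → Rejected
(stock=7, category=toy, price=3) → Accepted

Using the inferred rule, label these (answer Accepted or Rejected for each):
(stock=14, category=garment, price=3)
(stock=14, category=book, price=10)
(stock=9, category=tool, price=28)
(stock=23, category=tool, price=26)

Accepted, Accepted, Rejected, Rejected

The simplest hypothesis consistent with all the labels is: price ≤ 14.
(stock=14, category=garment, price=3) → price = 3 → Accepted. (stock=14, category=book, price=10) → price = 10 → Accepted. (stock=9, category=tool, price=28) → price = 28 → Rejected. (stock=23, category=tool, price=26) → price = 26 → Rejected.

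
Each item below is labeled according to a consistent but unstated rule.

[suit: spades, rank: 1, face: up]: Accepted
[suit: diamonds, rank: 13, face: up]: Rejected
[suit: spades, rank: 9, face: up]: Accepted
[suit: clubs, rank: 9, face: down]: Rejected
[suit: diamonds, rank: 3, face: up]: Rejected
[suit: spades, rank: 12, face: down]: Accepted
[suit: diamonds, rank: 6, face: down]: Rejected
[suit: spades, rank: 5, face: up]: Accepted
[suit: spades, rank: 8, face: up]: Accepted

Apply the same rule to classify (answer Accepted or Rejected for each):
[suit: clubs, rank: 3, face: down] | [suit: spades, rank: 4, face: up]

Rejected, Accepted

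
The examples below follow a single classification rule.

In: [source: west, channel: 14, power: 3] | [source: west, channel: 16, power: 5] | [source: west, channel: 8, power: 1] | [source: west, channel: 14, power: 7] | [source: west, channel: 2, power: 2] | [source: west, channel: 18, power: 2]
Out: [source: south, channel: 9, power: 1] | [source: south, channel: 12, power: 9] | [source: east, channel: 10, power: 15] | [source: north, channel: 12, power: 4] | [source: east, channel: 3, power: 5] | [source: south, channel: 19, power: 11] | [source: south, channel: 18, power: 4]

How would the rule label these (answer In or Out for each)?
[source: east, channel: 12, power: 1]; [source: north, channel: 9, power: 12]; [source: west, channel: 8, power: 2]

Out, Out, In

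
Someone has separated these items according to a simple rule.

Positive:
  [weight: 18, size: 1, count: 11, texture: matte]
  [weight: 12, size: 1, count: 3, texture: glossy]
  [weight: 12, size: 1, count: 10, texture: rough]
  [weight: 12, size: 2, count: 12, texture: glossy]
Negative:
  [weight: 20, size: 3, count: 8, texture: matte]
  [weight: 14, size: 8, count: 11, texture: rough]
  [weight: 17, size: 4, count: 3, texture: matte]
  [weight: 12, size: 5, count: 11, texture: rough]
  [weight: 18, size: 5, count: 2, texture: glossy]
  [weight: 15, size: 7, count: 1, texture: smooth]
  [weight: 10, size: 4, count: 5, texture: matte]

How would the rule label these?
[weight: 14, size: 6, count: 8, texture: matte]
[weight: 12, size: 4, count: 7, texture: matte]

The common property of the 'Positive' items is: size ≤ 2. No 'Negative' item has it.
[weight: 14, size: 6, count: 8, texture: matte]: Negative (size = 6). [weight: 12, size: 4, count: 7, texture: matte]: Negative (size = 4).

Negative, Negative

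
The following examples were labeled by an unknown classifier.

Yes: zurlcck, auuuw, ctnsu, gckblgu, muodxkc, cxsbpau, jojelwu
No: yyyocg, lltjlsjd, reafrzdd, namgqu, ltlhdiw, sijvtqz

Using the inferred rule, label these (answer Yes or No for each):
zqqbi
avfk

'Yes' ⟺ odd length AND contains 'u'.

No, No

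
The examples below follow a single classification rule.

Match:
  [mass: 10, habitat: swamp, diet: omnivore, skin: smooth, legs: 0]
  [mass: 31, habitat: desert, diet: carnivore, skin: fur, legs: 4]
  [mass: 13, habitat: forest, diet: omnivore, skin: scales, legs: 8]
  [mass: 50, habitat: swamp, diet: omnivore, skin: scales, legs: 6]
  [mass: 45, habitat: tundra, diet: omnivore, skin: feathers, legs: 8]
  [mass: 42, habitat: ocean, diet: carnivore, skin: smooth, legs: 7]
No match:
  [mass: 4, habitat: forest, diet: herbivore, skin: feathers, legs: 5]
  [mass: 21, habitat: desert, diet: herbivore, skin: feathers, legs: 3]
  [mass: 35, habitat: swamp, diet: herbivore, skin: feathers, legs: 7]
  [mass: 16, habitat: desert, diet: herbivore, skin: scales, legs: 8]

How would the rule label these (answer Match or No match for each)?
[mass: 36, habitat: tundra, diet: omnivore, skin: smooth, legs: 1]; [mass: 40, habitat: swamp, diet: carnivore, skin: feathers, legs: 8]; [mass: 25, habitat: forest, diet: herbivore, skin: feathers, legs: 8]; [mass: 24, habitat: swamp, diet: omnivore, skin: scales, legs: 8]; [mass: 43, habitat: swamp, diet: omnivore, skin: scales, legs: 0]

Match, Match, No match, Match, Match

All 'Match' examples share one property — diet is not herbivore — and every 'No match' example lacks it.
[mass: 36, habitat: tundra, diet: omnivore, skin: smooth, legs: 1]: Match (diet is omnivore). [mass: 40, habitat: swamp, diet: carnivore, skin: feathers, legs: 8]: Match (diet is carnivore). [mass: 25, habitat: forest, diet: herbivore, skin: feathers, legs: 8]: No match (diet is herbivore). [mass: 24, habitat: swamp, diet: omnivore, skin: scales, legs: 8]: Match (diet is omnivore). [mass: 43, habitat: swamp, diet: omnivore, skin: scales, legs: 0]: Match (diet is omnivore).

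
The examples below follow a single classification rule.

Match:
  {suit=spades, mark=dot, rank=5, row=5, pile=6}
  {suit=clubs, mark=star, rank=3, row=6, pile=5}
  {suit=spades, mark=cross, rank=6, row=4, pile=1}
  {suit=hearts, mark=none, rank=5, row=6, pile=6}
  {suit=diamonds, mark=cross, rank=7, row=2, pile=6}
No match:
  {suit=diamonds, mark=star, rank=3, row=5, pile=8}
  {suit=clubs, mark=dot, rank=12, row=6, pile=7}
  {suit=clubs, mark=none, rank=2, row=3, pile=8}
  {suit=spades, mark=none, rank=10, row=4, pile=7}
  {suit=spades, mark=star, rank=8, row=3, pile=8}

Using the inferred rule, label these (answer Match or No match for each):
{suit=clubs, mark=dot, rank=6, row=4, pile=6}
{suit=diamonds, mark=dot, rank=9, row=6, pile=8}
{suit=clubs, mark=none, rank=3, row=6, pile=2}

The rule appears to be: pile ≤ 6.
Match: {suit=clubs, mark=dot, rank=6, row=4, pile=6}, since pile = 6. No match: {suit=diamonds, mark=dot, rank=9, row=6, pile=8}, since pile = 8. Match: {suit=clubs, mark=none, rank=3, row=6, pile=2}, since pile = 2.

Match, No match, Match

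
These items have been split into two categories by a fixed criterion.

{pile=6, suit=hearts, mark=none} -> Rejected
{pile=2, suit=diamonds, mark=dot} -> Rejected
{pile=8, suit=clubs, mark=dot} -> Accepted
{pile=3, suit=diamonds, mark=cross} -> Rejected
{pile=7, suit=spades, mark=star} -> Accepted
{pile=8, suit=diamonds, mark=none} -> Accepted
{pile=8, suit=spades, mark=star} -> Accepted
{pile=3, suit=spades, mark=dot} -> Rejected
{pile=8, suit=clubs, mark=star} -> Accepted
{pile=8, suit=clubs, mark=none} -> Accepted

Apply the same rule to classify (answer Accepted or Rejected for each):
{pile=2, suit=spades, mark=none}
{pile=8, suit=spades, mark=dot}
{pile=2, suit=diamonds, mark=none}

Rejected, Accepted, Rejected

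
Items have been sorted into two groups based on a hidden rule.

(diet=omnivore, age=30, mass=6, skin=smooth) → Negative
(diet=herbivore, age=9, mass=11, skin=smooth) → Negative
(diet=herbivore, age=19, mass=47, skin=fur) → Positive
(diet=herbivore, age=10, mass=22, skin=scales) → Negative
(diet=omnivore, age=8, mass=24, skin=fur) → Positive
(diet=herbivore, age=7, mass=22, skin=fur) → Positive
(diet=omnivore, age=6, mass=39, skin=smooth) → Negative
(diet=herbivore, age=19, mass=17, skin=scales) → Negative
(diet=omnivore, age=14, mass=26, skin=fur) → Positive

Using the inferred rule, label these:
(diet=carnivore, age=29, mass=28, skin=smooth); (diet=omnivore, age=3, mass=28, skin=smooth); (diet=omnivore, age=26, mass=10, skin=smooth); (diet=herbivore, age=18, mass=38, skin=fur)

Negative, Negative, Negative, Positive

The common property of the 'Positive' items is: skin is fur. No 'Negative' item has it.
(diet=carnivore, age=29, mass=28, skin=smooth) — skin is smooth, hence Negative. (diet=omnivore, age=3, mass=28, skin=smooth) — skin is smooth, hence Negative. (diet=omnivore, age=26, mass=10, skin=smooth) — skin is smooth, hence Negative. (diet=herbivore, age=18, mass=38, skin=fur) — skin is fur, hence Positive.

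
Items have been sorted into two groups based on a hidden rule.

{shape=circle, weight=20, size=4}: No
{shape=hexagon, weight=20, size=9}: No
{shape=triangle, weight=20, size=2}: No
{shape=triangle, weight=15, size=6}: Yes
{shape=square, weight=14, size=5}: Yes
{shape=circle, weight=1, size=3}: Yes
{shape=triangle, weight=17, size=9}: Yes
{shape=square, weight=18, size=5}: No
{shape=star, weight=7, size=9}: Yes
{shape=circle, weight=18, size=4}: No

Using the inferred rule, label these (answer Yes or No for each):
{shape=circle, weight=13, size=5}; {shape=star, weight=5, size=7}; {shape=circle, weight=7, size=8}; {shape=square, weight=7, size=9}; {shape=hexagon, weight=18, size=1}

Yes, Yes, Yes, Yes, No

The simplest hypothesis consistent with all the labels is: weight ≤ 17.
{shape=circle, weight=13, size=5} — weight = 13, hence Yes. {shape=star, weight=5, size=7} — weight = 5, hence Yes. {shape=circle, weight=7, size=8} — weight = 7, hence Yes. {shape=square, weight=7, size=9} — weight = 7, hence Yes. {shape=hexagon, weight=18, size=1} — weight = 18, hence No.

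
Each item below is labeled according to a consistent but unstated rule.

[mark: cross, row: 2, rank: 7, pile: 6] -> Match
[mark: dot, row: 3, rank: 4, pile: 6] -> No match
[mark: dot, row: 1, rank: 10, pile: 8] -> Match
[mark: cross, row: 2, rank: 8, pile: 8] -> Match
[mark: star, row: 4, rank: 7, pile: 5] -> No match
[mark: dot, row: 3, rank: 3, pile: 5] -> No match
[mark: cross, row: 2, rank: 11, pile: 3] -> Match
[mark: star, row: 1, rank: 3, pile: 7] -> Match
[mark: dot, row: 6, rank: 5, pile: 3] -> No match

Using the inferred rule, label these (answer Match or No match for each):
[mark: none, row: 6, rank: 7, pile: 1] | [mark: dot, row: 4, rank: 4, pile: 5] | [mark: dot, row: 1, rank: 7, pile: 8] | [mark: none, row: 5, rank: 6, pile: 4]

The rule appears to be: row ≤ 2.
[mark: none, row: 6, rank: 7, pile: 1]: row = 6, doesn't match → No match.
[mark: dot, row: 4, rank: 4, pile: 5]: row = 4, doesn't match → No match.
[mark: dot, row: 1, rank: 7, pile: 8]: row = 1, meets the rule → Match.
[mark: none, row: 5, rank: 6, pile: 4]: row = 5, doesn't match → No match.

No match, No match, Match, No match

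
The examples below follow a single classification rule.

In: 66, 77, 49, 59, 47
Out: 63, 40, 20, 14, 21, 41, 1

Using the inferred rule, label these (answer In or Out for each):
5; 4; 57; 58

A rule that fits every label: digit sum ≥ 10 — true of each 'In' example, false of each 'Out' one.
5: digit sum 5, doesn't qualify → Out.
4: digit sum 4, doesn't qualify → Out.
57: digit sum 5+7 = 12, meets the rule → In.
58: digit sum 5+8 = 13, meets the rule → In.

Out, Out, In, In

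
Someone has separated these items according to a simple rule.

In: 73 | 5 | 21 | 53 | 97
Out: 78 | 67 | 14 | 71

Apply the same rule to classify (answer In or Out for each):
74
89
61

Out, In, In

Rule: ≡ 1 (mod 4). This holds for each 'In' example and fails for each 'Out' one.
74: Out (74 mod 4 = 2). 89: In (89 mod 4 = 1). 61: In (61 mod 4 = 1).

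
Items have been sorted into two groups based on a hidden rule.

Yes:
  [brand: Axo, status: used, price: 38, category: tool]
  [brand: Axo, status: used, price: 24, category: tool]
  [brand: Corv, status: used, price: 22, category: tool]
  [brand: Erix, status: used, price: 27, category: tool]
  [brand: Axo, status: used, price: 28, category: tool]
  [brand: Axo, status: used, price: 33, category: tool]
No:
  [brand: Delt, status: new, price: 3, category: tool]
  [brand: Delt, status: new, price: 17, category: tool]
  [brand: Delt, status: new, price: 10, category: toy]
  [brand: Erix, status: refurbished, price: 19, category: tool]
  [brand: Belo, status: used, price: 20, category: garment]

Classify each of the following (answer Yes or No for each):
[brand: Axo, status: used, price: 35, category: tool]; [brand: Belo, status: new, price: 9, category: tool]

All 'Yes' examples share one property — price ≥ 22 — and every 'No' example lacks it.
Yes: [brand: Axo, status: used, price: 35, category: tool], since price = 35.
No: [brand: Belo, status: new, price: 9, category: tool], since price = 9.

Yes, No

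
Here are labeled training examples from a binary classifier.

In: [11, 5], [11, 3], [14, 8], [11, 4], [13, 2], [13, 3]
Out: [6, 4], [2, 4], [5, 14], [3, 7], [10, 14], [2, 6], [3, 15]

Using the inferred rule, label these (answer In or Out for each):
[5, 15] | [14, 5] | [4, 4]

Out, In, Out

The rule appears to be: first ≥ 11.
[5, 15] → first 5 → Out. [14, 5] → first 14 → In. [4, 4] → first 4 → Out.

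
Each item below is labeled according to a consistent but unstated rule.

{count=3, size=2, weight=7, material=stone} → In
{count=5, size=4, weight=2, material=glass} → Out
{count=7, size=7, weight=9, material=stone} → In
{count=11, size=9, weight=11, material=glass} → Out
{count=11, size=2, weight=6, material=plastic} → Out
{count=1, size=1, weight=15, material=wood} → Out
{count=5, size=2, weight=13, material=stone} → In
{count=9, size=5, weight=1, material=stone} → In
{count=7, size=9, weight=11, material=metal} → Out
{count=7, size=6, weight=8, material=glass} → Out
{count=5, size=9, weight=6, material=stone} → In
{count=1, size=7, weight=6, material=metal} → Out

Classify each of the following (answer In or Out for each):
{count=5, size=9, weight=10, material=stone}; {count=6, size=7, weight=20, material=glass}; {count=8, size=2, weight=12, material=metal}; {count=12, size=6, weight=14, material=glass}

The classifier is using: material is stone.

In, Out, Out, Out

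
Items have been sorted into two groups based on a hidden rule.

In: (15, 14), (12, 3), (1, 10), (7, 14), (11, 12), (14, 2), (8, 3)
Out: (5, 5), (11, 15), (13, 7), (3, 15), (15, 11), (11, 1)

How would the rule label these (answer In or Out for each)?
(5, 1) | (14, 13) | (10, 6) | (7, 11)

Out, In, In, Out

A rule that fits every label: product is even — true of each 'In' example, false of each 'Out' one.
(5, 1): Out (5·1 = 5). (14, 13): In (14·13 = 182). (10, 6): In (10·6 = 60). (7, 11): Out (7·11 = 77).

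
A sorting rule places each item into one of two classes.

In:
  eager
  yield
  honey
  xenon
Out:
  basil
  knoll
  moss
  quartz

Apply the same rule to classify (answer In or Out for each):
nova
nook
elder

Out, Out, In

One predicate separates the groups cleanly: contains 'e'.
nova: Out (no 'e'). nook: Out (no 'e'). elder: In (has 'e').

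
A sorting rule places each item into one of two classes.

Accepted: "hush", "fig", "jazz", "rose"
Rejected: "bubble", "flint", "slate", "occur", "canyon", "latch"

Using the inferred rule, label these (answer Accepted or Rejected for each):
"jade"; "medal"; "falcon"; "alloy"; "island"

All 'Accepted' examples share one property — length ≤ 4 — and every 'Rejected' example lacks it.
"jade" → length 4 → Accepted.
"medal" → length 5 → Rejected.
"falcon" → length 6 → Rejected.
"alloy" → length 5 → Rejected.
"island" → length 6 → Rejected.

Accepted, Rejected, Rejected, Rejected, Rejected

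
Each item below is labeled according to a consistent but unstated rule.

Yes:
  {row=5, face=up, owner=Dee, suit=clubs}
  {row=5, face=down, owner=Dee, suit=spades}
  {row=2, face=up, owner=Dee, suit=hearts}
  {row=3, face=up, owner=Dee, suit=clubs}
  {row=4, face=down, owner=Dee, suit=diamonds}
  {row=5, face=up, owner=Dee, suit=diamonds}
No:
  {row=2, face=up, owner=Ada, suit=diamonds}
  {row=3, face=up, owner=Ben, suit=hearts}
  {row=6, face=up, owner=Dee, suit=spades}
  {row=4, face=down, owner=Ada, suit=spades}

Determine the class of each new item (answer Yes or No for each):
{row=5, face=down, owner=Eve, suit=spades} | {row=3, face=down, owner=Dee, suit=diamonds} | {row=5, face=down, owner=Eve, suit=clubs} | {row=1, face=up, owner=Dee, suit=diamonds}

One predicate separates the groups cleanly: owner is Dee AND row ≤ 5.

No, Yes, No, Yes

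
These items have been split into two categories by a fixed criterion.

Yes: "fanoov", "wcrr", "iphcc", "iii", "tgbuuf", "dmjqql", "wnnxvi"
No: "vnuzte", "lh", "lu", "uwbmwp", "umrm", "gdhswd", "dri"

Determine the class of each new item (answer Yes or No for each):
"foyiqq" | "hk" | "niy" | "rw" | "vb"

Yes, No, No, No, No

The rule appears to be: has a double letter.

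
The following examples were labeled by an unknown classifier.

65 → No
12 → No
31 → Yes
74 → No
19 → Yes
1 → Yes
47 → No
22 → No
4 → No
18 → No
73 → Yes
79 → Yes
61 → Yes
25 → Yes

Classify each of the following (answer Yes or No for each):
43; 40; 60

Yes, No, No

Every 'Yes' example satisfies: ≡ 1 (mod 6). None of the 'No' examples do.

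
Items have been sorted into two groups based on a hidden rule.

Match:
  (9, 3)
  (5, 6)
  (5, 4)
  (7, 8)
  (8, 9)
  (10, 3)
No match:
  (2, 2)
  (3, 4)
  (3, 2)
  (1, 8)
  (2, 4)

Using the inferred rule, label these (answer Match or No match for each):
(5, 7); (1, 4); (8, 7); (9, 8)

Match, No match, Match, Match

Every 'Match' example satisfies: first ≥ 4. None of the 'No match' examples do.
(5, 7): first 5, matches → Match. (1, 4): first 1, does not satisfy this → No match. (8, 7): first 8, matches → Match. (9, 8): first 9, matches → Match.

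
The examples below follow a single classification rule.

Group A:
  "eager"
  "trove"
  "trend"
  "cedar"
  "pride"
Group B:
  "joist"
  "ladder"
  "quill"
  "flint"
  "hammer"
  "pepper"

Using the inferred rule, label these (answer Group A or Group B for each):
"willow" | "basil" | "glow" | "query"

The simplest hypothesis consistent with all the labels is: odd length AND contains 'e'.
"willow" → length 6, no 'e' → Group B.
"basil" → length 5, no 'e' → Group B.
"glow" → length 4, no 'e' → Group B.
"query" → length 5, has 'e' → Group A.

Group B, Group B, Group B, Group A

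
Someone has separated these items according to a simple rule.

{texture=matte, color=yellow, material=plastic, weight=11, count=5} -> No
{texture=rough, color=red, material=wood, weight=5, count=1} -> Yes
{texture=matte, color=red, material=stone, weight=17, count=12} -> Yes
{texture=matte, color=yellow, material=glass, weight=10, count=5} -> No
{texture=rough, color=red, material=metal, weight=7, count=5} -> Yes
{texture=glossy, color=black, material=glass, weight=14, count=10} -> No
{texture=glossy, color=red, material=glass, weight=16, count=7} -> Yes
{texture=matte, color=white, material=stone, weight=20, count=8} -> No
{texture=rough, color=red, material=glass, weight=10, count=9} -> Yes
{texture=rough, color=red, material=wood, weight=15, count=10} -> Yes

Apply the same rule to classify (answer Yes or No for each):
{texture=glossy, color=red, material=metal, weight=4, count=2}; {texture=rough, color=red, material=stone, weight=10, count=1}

The rule appears to be: color is red.
Yes: {texture=glossy, color=red, material=metal, weight=4, count=2}, since color is red. Yes: {texture=rough, color=red, material=stone, weight=10, count=1}, since color is red.

Yes, Yes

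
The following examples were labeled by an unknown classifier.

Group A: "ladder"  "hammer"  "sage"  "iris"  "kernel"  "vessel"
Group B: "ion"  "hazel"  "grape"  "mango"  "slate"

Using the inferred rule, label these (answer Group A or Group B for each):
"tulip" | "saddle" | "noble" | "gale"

'Group A' ⟺ even length.
"tulip": length 5 — does not satisfy this, so Group B.
"saddle": length 6 — fits, so Group A.
"noble": length 5 — does not satisfy this, so Group B.
"gale": length 4 — fits, so Group A.

Group B, Group A, Group B, Group A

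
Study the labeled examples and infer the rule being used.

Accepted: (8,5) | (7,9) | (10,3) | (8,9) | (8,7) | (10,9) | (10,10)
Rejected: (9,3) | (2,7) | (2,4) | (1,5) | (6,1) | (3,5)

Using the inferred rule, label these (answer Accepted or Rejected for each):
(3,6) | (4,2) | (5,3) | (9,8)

Rule: sum ≥ 13. This holds for each 'Accepted' example and fails for each 'Rejected' one.
Rejected: (3,6), since 3+6 = 9.
Rejected: (4,2), since 4+2 = 6.
Rejected: (5,3), since 5+3 = 8.
Accepted: (9,8), since 9+8 = 17.

Rejected, Rejected, Rejected, Accepted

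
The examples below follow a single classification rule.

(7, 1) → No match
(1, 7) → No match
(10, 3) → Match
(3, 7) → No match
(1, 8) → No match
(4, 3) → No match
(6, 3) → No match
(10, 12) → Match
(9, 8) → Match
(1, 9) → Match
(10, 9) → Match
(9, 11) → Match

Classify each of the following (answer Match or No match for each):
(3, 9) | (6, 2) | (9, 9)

Match, No match, Match

'Match' ⟺ max ≥ 9.
(3, 9): max 9, has this property → Match.
(6, 2): max 6, does not fit → No match.
(9, 9): max 9, has this property → Match.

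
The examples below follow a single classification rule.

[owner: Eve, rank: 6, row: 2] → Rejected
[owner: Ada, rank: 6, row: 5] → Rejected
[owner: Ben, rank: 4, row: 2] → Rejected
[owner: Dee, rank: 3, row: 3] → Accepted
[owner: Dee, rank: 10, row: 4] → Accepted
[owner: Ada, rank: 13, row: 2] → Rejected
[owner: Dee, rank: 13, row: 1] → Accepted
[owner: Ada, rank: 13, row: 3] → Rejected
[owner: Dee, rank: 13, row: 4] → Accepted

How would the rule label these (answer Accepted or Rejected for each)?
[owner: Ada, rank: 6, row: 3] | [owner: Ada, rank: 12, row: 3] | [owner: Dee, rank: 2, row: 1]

Rejected, Rejected, Accepted

The distinguishing property — owner is Dee — holds for all the 'Accepted' cases and none of the 'Rejected' cases.
[owner: Ada, rank: 6, row: 3]: owner is Ada, does not satisfy this → Rejected.
[owner: Ada, rank: 12, row: 3]: owner is Ada, does not satisfy this → Rejected.
[owner: Dee, rank: 2, row: 1]: owner is Dee, has this property → Accepted.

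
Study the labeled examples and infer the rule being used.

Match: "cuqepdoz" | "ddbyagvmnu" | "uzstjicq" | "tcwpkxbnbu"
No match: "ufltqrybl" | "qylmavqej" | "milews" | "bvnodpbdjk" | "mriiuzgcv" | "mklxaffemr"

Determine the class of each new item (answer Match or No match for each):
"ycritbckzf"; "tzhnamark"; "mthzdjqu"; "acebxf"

No match, No match, Match, No match

One predicate separates the groups cleanly: even length AND contains 'u'.
"ycritbckzf" → length 10, no 'u' → No match. "tzhnamark" → length 9, no 'u' → No match. "mthzdjqu" → length 8, has 'u' → Match. "acebxf" → length 6, no 'u' → No match.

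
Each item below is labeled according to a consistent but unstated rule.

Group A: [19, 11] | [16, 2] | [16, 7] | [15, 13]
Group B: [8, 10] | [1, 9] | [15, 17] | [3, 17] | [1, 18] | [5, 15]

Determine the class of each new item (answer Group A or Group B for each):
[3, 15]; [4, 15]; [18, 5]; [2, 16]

Group B, Group B, Group A, Group B

A rule that fits every label: first > second — true of each 'Group A' example, false of each 'Group B' one.
[3, 15] — 3 < 15, hence Group B. [4, 15] — 4 < 15, hence Group B. [18, 5] — 18 > 5, hence Group A. [2, 16] — 2 < 16, hence Group B.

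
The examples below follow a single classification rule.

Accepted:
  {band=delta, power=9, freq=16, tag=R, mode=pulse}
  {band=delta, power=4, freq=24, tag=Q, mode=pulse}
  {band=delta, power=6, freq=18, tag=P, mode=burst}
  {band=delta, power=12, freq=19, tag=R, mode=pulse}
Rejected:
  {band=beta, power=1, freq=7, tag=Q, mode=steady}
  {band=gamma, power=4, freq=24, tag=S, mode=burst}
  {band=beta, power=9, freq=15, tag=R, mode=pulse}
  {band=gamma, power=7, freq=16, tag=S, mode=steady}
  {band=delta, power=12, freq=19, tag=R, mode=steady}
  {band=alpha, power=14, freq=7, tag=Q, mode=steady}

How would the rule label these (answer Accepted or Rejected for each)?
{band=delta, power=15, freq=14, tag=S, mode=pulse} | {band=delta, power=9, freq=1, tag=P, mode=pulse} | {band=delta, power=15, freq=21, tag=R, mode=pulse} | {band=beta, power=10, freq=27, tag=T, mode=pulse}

The pattern is that an item is 'Accepted' exactly when: mode is not steady AND band is delta.
{band=delta, power=15, freq=14, tag=S, mode=pulse} → mode is pulse, band is delta → Accepted. {band=delta, power=9, freq=1, tag=P, mode=pulse} → mode is pulse, band is delta → Accepted. {band=delta, power=15, freq=21, tag=R, mode=pulse} → mode is pulse, band is delta → Accepted. {band=beta, power=10, freq=27, tag=T, mode=pulse} → mode is pulse, band is beta → Rejected.

Accepted, Accepted, Accepted, Rejected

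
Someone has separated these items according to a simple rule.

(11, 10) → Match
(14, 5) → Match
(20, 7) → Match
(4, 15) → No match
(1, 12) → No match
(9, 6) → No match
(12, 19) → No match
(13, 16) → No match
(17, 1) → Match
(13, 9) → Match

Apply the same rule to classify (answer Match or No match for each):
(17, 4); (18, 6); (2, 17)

The classifier is using: first > second AND sum ≥ 18.
(17, 4) — 17 > 4, 17+4 = 21, hence Match.
(18, 6) — 18 > 6, 18+6 = 24, hence Match.
(2, 17) — 2 < 17, 2+17 = 19, hence No match.

Match, Match, No match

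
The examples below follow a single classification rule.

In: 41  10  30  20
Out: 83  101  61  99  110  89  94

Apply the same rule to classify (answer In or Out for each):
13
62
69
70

The simplest hypothesis consistent with all the labels is: at most 41.
In: 13, since 13 ≤ 41.
Out: 62, since 62 > 41.
Out: 69, since 69 > 41.
Out: 70, since 70 > 41.

In, Out, Out, Out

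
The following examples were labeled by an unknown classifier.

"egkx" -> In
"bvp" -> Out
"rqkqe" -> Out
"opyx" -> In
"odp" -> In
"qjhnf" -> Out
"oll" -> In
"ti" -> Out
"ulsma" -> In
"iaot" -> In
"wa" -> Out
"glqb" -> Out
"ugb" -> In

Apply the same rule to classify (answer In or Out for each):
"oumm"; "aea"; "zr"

In, In, Out

The common property of the 'In' items is: starts with a vowel. No 'Out' item has it.
"oumm" → starts with 'o' → In.
"aea" → starts with 'a' → In.
"zr" → starts with 'z' → Out.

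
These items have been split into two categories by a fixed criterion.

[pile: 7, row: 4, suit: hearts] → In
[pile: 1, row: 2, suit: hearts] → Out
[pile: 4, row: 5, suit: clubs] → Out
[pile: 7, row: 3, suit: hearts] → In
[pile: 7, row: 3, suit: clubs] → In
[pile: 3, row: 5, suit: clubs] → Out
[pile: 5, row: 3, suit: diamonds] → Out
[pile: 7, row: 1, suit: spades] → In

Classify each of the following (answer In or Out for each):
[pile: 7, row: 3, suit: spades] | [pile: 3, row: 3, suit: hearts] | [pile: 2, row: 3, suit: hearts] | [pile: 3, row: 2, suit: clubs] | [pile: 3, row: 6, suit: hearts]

Every 'In' example satisfies: pile = 7. None of the 'Out' examples do.
[pile: 7, row: 3, suit: spades] — pile = 7, hence In. [pile: 3, row: 3, suit: hearts] — pile = 3, hence Out. [pile: 2, row: 3, suit: hearts] — pile = 2, hence Out. [pile: 3, row: 2, suit: clubs] — pile = 3, hence Out. [pile: 3, row: 6, suit: hearts] — pile = 3, hence Out.

In, Out, Out, Out, Out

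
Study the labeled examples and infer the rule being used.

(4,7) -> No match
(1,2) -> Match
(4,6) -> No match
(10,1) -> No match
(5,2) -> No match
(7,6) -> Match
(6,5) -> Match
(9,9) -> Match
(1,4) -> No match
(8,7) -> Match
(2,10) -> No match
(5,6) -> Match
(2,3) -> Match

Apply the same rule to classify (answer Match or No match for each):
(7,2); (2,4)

No match, No match

'Match' ⟺ |first − second| ≤ 1.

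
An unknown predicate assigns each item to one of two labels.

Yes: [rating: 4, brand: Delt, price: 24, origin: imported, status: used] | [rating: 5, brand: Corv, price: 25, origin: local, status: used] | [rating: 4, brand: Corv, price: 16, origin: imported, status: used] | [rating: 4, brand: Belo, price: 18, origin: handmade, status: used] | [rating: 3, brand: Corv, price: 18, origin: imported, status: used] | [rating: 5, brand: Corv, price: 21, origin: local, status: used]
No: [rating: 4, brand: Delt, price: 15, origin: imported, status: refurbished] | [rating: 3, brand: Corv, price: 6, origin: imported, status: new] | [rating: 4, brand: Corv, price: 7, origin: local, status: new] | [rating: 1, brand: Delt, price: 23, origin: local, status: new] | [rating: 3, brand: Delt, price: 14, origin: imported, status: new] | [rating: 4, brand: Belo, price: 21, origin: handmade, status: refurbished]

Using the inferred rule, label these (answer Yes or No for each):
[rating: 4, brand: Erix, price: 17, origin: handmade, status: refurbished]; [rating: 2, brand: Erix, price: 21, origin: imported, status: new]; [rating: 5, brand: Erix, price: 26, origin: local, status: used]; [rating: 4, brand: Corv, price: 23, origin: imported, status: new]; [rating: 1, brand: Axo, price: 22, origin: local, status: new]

The pattern is that an item is 'Yes' exactly when: status is used.

No, No, Yes, No, No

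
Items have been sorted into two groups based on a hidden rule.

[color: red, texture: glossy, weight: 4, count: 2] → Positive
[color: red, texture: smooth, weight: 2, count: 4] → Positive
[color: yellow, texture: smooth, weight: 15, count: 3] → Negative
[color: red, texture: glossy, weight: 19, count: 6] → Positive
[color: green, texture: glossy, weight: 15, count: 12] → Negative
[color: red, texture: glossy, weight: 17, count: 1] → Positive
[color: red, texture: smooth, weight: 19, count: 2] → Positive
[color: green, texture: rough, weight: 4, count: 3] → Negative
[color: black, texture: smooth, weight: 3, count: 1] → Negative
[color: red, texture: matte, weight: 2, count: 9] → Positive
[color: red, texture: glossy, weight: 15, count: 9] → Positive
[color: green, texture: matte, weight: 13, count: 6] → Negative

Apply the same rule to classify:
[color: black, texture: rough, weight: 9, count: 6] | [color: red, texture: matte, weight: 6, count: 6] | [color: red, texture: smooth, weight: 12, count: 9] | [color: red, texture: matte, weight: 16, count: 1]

Negative, Positive, Positive, Positive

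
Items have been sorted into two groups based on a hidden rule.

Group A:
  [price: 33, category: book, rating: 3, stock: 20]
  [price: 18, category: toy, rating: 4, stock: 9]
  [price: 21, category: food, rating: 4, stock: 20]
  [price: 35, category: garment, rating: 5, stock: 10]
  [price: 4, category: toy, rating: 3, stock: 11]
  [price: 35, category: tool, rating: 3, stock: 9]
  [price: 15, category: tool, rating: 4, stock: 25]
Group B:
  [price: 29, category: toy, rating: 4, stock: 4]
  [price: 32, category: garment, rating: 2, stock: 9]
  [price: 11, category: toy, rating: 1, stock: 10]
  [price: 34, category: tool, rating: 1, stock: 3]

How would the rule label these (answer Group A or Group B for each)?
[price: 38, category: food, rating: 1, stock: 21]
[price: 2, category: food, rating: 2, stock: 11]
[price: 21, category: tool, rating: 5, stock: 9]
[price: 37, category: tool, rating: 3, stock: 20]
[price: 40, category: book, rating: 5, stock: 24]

Group B, Group B, Group A, Group A, Group A

A rule that fits every label: stock ≥ 9 AND rating ≥ 3 — true of each 'Group A' example, false of each 'Group B' one.
[price: 38, category: food, rating: 1, stock: 21] — stock = 21, rating = 1, hence Group B. [price: 2, category: food, rating: 2, stock: 11] — stock = 11, rating = 2, hence Group B. [price: 21, category: tool, rating: 5, stock: 9] — stock = 9, rating = 5, hence Group A. [price: 37, category: tool, rating: 3, stock: 20] — stock = 20, rating = 3, hence Group A. [price: 40, category: book, rating: 5, stock: 24] — stock = 24, rating = 5, hence Group A.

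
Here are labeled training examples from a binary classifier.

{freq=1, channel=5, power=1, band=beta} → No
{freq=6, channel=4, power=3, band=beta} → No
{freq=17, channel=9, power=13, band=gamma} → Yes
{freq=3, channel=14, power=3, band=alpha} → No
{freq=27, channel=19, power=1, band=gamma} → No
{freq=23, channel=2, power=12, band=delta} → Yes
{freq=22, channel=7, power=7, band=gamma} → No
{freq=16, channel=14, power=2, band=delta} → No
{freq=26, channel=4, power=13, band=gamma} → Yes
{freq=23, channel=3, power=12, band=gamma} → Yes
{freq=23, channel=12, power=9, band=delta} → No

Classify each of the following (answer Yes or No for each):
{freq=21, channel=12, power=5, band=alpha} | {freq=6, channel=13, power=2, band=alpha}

Rule: power ≥ 12. This holds for each 'Yes' example and fails for each 'No' one.
{freq=21, channel=12, power=5, band=alpha}: No (power = 5).
{freq=6, channel=13, power=2, band=alpha}: No (power = 2).

No, No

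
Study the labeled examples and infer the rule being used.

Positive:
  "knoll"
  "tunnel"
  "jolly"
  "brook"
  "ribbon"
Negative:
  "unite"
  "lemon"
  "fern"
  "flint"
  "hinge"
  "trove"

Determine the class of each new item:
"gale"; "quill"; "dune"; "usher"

The distinguishing property — has a double letter — holds for all the 'Positive' cases and none of the 'Negative' cases.
Negative: "gale", since no doubled letter. Positive: "quill", since 'll' doubled. Negative: "dune", since no doubled letter. Negative: "usher", since no doubled letter.

Negative, Positive, Negative, Negative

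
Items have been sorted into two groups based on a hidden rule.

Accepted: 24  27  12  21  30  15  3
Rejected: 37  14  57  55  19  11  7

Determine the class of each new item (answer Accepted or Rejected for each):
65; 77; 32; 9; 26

Rejected, Rejected, Rejected, Accepted, Rejected

The simplest hypothesis consistent with all the labels is: multiple of 3 AND at most 30.
65: Rejected (65 = 3·21 + 2, 65 > 30). 77: Rejected (77 = 3·25 + 2, 77 > 30). 32: Rejected (32 = 3·10 + 2, 32 > 30). 9: Accepted (9 = 3·3, 9 ≤ 30). 26: Rejected (26 = 3·8 + 2, 26 ≤ 30).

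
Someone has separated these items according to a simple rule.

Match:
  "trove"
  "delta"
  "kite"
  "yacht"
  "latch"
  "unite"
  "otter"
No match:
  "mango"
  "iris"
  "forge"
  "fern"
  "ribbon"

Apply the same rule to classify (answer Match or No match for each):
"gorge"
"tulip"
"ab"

One predicate separates the groups cleanly: contains 't'.
"gorge" → no 't' → No match.
"tulip" → has 't' → Match.
"ab" → no 't' → No match.

No match, Match, No match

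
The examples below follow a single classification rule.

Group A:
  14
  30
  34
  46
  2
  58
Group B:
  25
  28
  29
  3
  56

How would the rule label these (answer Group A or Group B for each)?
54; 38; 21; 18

Looking at the examples, the only property every 'Group A' case has and every 'Group B' case lacks is: ≡ 2 (mod 4).
54: 54 mod 4 = 2, checks out → Group A.
38: 38 mod 4 = 2, checks out → Group A.
21: 21 mod 4 = 1, does not satisfy this → Group B.
18: 18 mod 4 = 2, checks out → Group A.

Group A, Group A, Group B, Group A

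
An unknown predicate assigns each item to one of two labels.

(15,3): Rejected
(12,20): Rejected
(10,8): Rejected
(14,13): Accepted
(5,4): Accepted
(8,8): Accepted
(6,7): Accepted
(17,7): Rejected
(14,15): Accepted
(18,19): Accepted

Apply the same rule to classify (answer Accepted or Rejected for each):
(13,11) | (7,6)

Rejected, Accepted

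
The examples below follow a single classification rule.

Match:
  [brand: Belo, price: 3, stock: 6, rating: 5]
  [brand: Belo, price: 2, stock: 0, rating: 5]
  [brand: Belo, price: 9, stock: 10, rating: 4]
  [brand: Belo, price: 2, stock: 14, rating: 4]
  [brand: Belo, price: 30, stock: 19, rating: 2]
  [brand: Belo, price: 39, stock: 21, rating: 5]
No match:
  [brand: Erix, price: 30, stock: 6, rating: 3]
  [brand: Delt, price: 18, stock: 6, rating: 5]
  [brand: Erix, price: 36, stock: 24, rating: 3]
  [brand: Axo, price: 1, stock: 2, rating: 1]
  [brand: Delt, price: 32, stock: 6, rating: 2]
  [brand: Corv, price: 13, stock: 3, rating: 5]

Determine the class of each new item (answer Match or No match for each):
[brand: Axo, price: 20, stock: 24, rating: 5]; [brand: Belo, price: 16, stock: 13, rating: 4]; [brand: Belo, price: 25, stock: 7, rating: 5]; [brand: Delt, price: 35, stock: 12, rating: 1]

The classifier is using: brand is Belo.
[brand: Axo, price: 20, stock: 24, rating: 5]: brand is Axo — lacks this property, so No match. [brand: Belo, price: 16, stock: 13, rating: 4]: brand is Belo — qualifies, so Match. [brand: Belo, price: 25, stock: 7, rating: 5]: brand is Belo — qualifies, so Match. [brand: Delt, price: 35, stock: 12, rating: 1]: brand is Delt — lacks this property, so No match.

No match, Match, Match, No match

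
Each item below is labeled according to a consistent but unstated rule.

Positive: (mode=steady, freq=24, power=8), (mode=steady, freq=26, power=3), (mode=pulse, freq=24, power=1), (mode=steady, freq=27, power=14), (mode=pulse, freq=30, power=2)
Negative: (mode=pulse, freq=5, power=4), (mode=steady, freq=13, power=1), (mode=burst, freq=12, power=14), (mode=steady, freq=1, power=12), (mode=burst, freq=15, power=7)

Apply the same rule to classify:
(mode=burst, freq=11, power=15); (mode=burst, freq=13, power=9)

Negative, Negative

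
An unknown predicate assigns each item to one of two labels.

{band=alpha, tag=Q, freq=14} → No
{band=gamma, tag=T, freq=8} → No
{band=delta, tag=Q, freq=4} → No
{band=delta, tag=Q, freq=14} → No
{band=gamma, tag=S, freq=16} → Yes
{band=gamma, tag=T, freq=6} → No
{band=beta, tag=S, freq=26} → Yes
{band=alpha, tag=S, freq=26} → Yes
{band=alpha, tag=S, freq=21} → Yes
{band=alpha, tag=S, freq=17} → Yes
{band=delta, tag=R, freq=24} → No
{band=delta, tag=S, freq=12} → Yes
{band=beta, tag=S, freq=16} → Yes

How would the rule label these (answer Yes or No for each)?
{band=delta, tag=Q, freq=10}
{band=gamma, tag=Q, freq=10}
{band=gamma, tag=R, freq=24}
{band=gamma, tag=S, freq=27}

No, No, No, Yes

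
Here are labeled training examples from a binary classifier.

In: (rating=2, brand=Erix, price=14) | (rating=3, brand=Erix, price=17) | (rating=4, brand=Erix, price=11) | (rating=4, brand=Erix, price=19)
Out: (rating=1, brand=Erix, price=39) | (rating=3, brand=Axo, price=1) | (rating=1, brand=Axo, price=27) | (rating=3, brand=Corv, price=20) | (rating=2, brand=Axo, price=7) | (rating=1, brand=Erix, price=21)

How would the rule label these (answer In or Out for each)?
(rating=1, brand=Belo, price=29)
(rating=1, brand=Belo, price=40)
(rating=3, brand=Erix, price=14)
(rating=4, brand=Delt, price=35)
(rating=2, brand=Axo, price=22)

Out, Out, In, Out, Out

The pattern is that an item is 'In' exactly when: brand is Erix AND price ≤ 19.
(rating=1, brand=Belo, price=29) — brand is Belo, price = 29, hence Out.
(rating=1, brand=Belo, price=40) — brand is Belo, price = 40, hence Out.
(rating=3, brand=Erix, price=14) — brand is Erix, price = 14, hence In.
(rating=4, brand=Delt, price=35) — brand is Delt, price = 35, hence Out.
(rating=2, brand=Axo, price=22) — brand is Axo, price = 22, hence Out.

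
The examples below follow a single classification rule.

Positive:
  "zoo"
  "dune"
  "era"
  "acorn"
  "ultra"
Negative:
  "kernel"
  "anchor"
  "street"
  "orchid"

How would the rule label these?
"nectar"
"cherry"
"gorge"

Negative, Negative, Positive

Every 'Positive' example satisfies: length ≤ 5. None of the 'Negative' examples do.
"nectar": length 6, lacks this property → Negative. "cherry": length 6, lacks this property → Negative. "gorge": length 5, passes → Positive.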